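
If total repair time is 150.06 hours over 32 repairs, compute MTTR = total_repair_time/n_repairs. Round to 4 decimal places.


total_repair_time = 150.06
n_repairs = 32
MTTR = 150.06 / 32
MTTR = 4.6894

4.6894


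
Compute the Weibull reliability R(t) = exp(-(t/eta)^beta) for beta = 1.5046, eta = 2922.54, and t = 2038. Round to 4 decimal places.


beta = 1.5046, eta = 2922.54, t = 2038
t/eta = 2038 / 2922.54 = 0.6973
(t/eta)^beta = 0.6973^1.5046 = 0.5814
R(t) = exp(-0.5814)
R(t) = 0.5591

0.5591


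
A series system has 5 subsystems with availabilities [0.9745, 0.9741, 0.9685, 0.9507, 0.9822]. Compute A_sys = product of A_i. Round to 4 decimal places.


Subsystems: [0.9745, 0.9741, 0.9685, 0.9507, 0.9822]
After subsystem 1 (A=0.9745): product = 0.9745
After subsystem 2 (A=0.9741): product = 0.9493
After subsystem 3 (A=0.9685): product = 0.9194
After subsystem 4 (A=0.9507): product = 0.874
After subsystem 5 (A=0.9822): product = 0.8585
A_sys = 0.8585

0.8585


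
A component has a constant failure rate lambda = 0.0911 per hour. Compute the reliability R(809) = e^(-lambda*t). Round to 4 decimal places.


lambda = 0.0911
t = 809
lambda * t = 73.6999
R(t) = e^(-73.6999)
R(t) = 0.0

0.0


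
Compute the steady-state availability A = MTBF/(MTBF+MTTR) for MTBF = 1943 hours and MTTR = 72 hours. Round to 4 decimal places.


MTBF = 1943
MTTR = 72
MTBF + MTTR = 2015
A = 1943 / 2015
A = 0.9643

0.9643


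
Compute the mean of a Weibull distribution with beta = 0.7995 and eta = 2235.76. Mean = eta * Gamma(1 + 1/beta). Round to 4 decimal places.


beta = 0.7995, eta = 2235.76
1/beta = 1.2508
1 + 1/beta = 2.2508
Gamma(2.2508) = 1.1335
Mean = 2235.76 * 1.1335
Mean = 2534.2575

2534.2575


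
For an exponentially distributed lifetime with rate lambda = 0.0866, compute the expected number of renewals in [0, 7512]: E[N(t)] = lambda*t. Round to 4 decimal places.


lambda = 0.0866
t = 7512
E[N(t)] = lambda * t
E[N(t)] = 0.0866 * 7512
E[N(t)] = 650.5392

650.5392


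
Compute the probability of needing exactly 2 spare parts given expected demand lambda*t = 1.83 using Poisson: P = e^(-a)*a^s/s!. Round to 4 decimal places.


a = 1.83, s = 2
e^(-a) = e^(-1.83) = 0.1604
a^s = 1.83^2 = 3.3489
s! = 2
P = 0.1604 * 3.3489 / 2
P = 0.2686

0.2686


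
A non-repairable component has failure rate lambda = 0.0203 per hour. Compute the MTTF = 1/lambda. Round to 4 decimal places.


lambda = 0.0203
MTTF = 1 / 0.0203
MTTF = 49.2611

49.2611


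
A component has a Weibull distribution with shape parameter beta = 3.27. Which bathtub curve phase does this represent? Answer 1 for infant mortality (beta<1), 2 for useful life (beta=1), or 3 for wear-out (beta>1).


beta = 3.27
Compare beta to 1:
beta < 1 => infant mortality (phase 1)
beta = 1 => useful life (phase 2)
beta > 1 => wear-out (phase 3)
Since beta = 3.27, this is wear-out (increasing failure rate)
Phase = 3

3


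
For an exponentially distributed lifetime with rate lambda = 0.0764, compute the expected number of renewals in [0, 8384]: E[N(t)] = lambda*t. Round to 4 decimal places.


lambda = 0.0764
t = 8384
E[N(t)] = lambda * t
E[N(t)] = 0.0764 * 8384
E[N(t)] = 640.5376

640.5376


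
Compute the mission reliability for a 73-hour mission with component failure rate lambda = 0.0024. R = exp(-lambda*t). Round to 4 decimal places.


lambda = 0.0024
mission_time = 73
lambda * t = 0.0024 * 73 = 0.1752
R = exp(-0.1752)
R = 0.8393

0.8393


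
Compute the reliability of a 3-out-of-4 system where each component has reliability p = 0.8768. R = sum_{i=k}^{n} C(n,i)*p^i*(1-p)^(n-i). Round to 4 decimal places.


k = 3, n = 4, p = 0.8768
i=3: C(4,3)=4 * 0.8768^3 * 0.1232^1 = 0.3322
i=4: C(4,4)=1 * 0.8768^4 * 0.1232^0 = 0.591
R = sum of terms = 0.9232

0.9232


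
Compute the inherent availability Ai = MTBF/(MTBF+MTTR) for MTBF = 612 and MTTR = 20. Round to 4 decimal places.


MTBF = 612
MTTR = 20
MTBF + MTTR = 632
Ai = 612 / 632
Ai = 0.9684

0.9684


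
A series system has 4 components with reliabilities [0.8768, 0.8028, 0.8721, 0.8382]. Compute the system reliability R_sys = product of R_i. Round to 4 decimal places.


Components: [0.8768, 0.8028, 0.8721, 0.8382]
After component 1 (R=0.8768): product = 0.8768
After component 2 (R=0.8028): product = 0.7039
After component 3 (R=0.8721): product = 0.6139
After component 4 (R=0.8382): product = 0.5145
R_sys = 0.5145

0.5145


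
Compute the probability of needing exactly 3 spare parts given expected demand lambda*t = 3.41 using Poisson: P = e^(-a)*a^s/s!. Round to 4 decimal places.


a = 3.41, s = 3
e^(-a) = e^(-3.41) = 0.033
a^s = 3.41^3 = 39.6518
s! = 6
P = 0.033 * 39.6518 / 6
P = 0.2184

0.2184


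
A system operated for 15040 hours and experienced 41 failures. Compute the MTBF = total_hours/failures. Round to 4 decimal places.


total_hours = 15040
failures = 41
MTBF = 15040 / 41
MTBF = 366.8293

366.8293


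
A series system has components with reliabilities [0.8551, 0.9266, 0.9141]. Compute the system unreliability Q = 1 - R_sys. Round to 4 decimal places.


Components: [0.8551, 0.9266, 0.9141]
After component 1: product = 0.8551
After component 2: product = 0.7923
After component 3: product = 0.7243
R_sys = 0.7243
Q = 1 - 0.7243 = 0.2757

0.2757


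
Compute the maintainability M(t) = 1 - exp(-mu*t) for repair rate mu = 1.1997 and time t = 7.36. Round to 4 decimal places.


mu = 1.1997, t = 7.36
mu * t = 1.1997 * 7.36 = 8.8298
exp(-8.8298) = 0.0001
M(t) = 1 - 0.0001
M(t) = 0.9999

0.9999


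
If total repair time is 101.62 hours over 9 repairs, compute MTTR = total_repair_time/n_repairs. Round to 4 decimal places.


total_repair_time = 101.62
n_repairs = 9
MTTR = 101.62 / 9
MTTR = 11.2911

11.2911


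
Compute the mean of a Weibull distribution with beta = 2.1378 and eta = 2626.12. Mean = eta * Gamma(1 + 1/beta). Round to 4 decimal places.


beta = 2.1378, eta = 2626.12
1/beta = 0.4678
1 + 1/beta = 1.4678
Gamma(1.4678) = 0.8856
Mean = 2626.12 * 0.8856
Mean = 2325.7426

2325.7426


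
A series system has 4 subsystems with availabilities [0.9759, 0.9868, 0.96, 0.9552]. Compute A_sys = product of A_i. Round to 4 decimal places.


Subsystems: [0.9759, 0.9868, 0.96, 0.9552]
After subsystem 1 (A=0.9759): product = 0.9759
After subsystem 2 (A=0.9868): product = 0.963
After subsystem 3 (A=0.96): product = 0.9245
After subsystem 4 (A=0.9552): product = 0.8831
A_sys = 0.8831

0.8831


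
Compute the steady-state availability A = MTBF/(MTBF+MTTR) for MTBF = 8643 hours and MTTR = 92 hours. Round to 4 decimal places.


MTBF = 8643
MTTR = 92
MTBF + MTTR = 8735
A = 8643 / 8735
A = 0.9895

0.9895


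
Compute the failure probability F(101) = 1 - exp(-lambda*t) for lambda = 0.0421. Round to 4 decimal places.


lambda = 0.0421, t = 101
lambda * t = 4.2521
exp(-4.2521) = 0.0142
F(t) = 1 - 0.0142
F(t) = 0.9858

0.9858


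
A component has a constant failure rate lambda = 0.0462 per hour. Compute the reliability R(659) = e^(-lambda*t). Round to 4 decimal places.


lambda = 0.0462
t = 659
lambda * t = 30.4458
R(t) = e^(-30.4458)
R(t) = 0.0

0.0


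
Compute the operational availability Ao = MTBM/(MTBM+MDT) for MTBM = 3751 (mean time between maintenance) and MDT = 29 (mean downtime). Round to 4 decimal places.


MTBM = 3751
MDT = 29
MTBM + MDT = 3780
Ao = 3751 / 3780
Ao = 0.9923

0.9923


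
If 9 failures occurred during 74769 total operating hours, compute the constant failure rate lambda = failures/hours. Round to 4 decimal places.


failures = 9
total_hours = 74769
lambda = 9 / 74769
lambda = 0.0001

0.0001


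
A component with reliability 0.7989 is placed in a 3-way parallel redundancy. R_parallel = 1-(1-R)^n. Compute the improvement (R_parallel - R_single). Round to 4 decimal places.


R_single = 0.7989, n = 3
1 - R_single = 0.2011
(1 - R_single)^n = 0.2011^3 = 0.0081
R_parallel = 1 - 0.0081 = 0.9919
Improvement = 0.9919 - 0.7989
Improvement = 0.193

0.193


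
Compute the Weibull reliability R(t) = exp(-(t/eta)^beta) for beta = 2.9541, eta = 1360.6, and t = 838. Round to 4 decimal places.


beta = 2.9541, eta = 1360.6, t = 838
t/eta = 838 / 1360.6 = 0.6159
(t/eta)^beta = 0.6159^2.9541 = 0.2389
R(t) = exp(-0.2389)
R(t) = 0.7875

0.7875


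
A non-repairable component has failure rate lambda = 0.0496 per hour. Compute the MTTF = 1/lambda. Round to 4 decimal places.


lambda = 0.0496
MTTF = 1 / 0.0496
MTTF = 20.1613

20.1613


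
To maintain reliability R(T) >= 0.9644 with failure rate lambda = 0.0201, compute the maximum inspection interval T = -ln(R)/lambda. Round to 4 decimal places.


R_target = 0.9644
lambda = 0.0201
-ln(0.9644) = 0.0362
T = 0.0362 / 0.0201
T = 1.8034

1.8034


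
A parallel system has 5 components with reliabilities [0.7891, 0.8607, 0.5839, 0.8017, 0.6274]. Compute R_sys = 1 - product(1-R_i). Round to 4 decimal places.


Components: [0.7891, 0.8607, 0.5839, 0.8017, 0.6274]
(1 - 0.7891) = 0.2109, running product = 0.2109
(1 - 0.8607) = 0.1393, running product = 0.0294
(1 - 0.5839) = 0.4161, running product = 0.0122
(1 - 0.8017) = 0.1983, running product = 0.0024
(1 - 0.6274) = 0.3726, running product = 0.0009
Product of (1-R_i) = 0.0009
R_sys = 1 - 0.0009 = 0.9991

0.9991


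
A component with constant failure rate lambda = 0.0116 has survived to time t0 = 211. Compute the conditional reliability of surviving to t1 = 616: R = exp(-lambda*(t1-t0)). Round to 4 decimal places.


lambda = 0.0116
t0 = 211, t1 = 616
t1 - t0 = 405
lambda * (t1-t0) = 0.0116 * 405 = 4.698
R = exp(-4.698)
R = 0.0091

0.0091


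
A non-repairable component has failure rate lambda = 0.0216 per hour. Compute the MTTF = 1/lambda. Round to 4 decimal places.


lambda = 0.0216
MTTF = 1 / 0.0216
MTTF = 46.2963

46.2963


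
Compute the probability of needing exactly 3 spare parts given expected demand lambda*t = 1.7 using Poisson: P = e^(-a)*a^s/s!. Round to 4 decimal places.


a = 1.7, s = 3
e^(-a) = e^(-1.7) = 0.1827
a^s = 1.7^3 = 4.913
s! = 6
P = 0.1827 * 4.913 / 6
P = 0.1496

0.1496


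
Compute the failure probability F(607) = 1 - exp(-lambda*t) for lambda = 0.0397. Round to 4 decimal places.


lambda = 0.0397, t = 607
lambda * t = 24.0979
exp(-24.0979) = 0.0
F(t) = 1 - 0.0
F(t) = 1.0

1.0


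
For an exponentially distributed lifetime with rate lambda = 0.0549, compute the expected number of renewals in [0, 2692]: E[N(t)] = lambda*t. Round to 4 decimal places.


lambda = 0.0549
t = 2692
E[N(t)] = lambda * t
E[N(t)] = 0.0549 * 2692
E[N(t)] = 147.7908

147.7908


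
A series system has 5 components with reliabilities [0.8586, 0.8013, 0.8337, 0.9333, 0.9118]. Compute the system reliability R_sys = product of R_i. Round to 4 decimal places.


Components: [0.8586, 0.8013, 0.8337, 0.9333, 0.9118]
After component 1 (R=0.8586): product = 0.8586
After component 2 (R=0.8013): product = 0.688
After component 3 (R=0.8337): product = 0.5736
After component 4 (R=0.9333): product = 0.5353
After component 5 (R=0.9118): product = 0.4881
R_sys = 0.4881

0.4881


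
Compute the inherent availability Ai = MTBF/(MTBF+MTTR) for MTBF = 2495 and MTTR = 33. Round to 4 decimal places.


MTBF = 2495
MTTR = 33
MTBF + MTTR = 2528
Ai = 2495 / 2528
Ai = 0.9869

0.9869


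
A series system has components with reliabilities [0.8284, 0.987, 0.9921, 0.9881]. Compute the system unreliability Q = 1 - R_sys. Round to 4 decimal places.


Components: [0.8284, 0.987, 0.9921, 0.9881]
After component 1: product = 0.8284
After component 2: product = 0.8176
After component 3: product = 0.8112
After component 4: product = 0.8015
R_sys = 0.8015
Q = 1 - 0.8015 = 0.1985

0.1985


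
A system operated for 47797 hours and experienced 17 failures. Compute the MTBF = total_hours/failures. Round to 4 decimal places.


total_hours = 47797
failures = 17
MTBF = 47797 / 17
MTBF = 2811.5882

2811.5882


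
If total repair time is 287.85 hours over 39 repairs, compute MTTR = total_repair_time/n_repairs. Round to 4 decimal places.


total_repair_time = 287.85
n_repairs = 39
MTTR = 287.85 / 39
MTTR = 7.3808

7.3808


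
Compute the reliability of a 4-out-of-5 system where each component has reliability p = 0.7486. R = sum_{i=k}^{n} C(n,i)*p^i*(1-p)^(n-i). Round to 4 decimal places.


k = 4, n = 5, p = 0.7486
i=4: C(5,4)=5 * 0.7486^4 * 0.2514^1 = 0.3948
i=5: C(5,5)=1 * 0.7486^5 * 0.2514^0 = 0.2351
R = sum of terms = 0.6299

0.6299


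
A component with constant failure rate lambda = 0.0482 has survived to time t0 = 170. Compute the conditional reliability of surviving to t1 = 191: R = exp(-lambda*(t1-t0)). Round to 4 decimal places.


lambda = 0.0482
t0 = 170, t1 = 191
t1 - t0 = 21
lambda * (t1-t0) = 0.0482 * 21 = 1.0122
R = exp(-1.0122)
R = 0.3634

0.3634


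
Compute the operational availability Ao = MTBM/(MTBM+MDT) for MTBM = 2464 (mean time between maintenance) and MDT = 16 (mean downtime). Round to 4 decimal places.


MTBM = 2464
MDT = 16
MTBM + MDT = 2480
Ao = 2464 / 2480
Ao = 0.9935

0.9935


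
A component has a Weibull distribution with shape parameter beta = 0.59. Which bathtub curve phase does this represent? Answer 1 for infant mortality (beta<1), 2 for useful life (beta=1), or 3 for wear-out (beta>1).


beta = 0.59
Compare beta to 1:
beta < 1 => infant mortality (phase 1)
beta = 1 => useful life (phase 2)
beta > 1 => wear-out (phase 3)
Since beta = 0.59, this is infant mortality (decreasing failure rate)
Phase = 1

1


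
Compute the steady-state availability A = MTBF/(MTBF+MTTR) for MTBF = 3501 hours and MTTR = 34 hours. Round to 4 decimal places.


MTBF = 3501
MTTR = 34
MTBF + MTTR = 3535
A = 3501 / 3535
A = 0.9904

0.9904


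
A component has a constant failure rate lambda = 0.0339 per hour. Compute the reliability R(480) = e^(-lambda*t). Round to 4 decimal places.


lambda = 0.0339
t = 480
lambda * t = 16.272
R(t) = e^(-16.272)
R(t) = 0.0

0.0


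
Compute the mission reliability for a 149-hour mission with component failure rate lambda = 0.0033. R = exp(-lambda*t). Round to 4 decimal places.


lambda = 0.0033
mission_time = 149
lambda * t = 0.0033 * 149 = 0.4917
R = exp(-0.4917)
R = 0.6116

0.6116


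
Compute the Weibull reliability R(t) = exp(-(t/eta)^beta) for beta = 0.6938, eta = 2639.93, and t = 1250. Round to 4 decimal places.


beta = 0.6938, eta = 2639.93, t = 1250
t/eta = 1250 / 2639.93 = 0.4735
(t/eta)^beta = 0.4735^0.6938 = 0.5953
R(t) = exp(-0.5953)
R(t) = 0.5514

0.5514


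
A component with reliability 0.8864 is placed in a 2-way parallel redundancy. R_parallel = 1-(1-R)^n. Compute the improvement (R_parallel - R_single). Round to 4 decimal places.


R_single = 0.8864, n = 2
1 - R_single = 0.1136
(1 - R_single)^n = 0.1136^2 = 0.0129
R_parallel = 1 - 0.0129 = 0.9871
Improvement = 0.9871 - 0.8864
Improvement = 0.1007

0.1007


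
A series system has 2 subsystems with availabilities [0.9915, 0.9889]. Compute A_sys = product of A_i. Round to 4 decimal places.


Subsystems: [0.9915, 0.9889]
After subsystem 1 (A=0.9915): product = 0.9915
After subsystem 2 (A=0.9889): product = 0.9805
A_sys = 0.9805

0.9805


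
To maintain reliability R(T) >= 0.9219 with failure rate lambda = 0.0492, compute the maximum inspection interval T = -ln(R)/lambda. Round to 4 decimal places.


R_target = 0.9219
lambda = 0.0492
-ln(0.9219) = 0.0813
T = 0.0813 / 0.0492
T = 1.6528

1.6528


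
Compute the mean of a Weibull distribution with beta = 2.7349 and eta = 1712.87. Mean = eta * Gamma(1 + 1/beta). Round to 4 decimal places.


beta = 2.7349, eta = 1712.87
1/beta = 0.3656
1 + 1/beta = 1.3656
Gamma(1.3656) = 0.8897
Mean = 1712.87 * 0.8897
Mean = 1523.9083

1523.9083


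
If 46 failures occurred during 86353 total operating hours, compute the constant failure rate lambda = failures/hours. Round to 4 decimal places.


failures = 46
total_hours = 86353
lambda = 46 / 86353
lambda = 0.0005

0.0005


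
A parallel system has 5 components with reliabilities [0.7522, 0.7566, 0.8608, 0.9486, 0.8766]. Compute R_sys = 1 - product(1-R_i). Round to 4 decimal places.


Components: [0.7522, 0.7566, 0.8608, 0.9486, 0.8766]
(1 - 0.7522) = 0.2478, running product = 0.2478
(1 - 0.7566) = 0.2434, running product = 0.0603
(1 - 0.8608) = 0.1392, running product = 0.0084
(1 - 0.9486) = 0.0514, running product = 0.0004
(1 - 0.8766) = 0.1234, running product = 0.0001
Product of (1-R_i) = 0.0001
R_sys = 1 - 0.0001 = 0.9999

0.9999


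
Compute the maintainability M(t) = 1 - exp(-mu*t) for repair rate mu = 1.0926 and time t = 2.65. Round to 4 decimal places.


mu = 1.0926, t = 2.65
mu * t = 1.0926 * 2.65 = 2.8954
exp(-2.8954) = 0.0553
M(t) = 1 - 0.0553
M(t) = 0.9447

0.9447


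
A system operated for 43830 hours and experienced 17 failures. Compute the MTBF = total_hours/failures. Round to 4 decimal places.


total_hours = 43830
failures = 17
MTBF = 43830 / 17
MTBF = 2578.2353

2578.2353


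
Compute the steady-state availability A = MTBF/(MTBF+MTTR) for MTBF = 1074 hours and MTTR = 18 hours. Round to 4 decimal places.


MTBF = 1074
MTTR = 18
MTBF + MTTR = 1092
A = 1074 / 1092
A = 0.9835

0.9835


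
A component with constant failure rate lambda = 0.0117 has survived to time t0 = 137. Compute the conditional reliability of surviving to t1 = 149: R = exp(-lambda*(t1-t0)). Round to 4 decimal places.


lambda = 0.0117
t0 = 137, t1 = 149
t1 - t0 = 12
lambda * (t1-t0) = 0.0117 * 12 = 0.1404
R = exp(-0.1404)
R = 0.869

0.869


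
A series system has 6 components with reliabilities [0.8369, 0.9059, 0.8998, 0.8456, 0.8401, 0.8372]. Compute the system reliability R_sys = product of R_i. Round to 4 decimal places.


Components: [0.8369, 0.9059, 0.8998, 0.8456, 0.8401, 0.8372]
After component 1 (R=0.8369): product = 0.8369
After component 2 (R=0.9059): product = 0.7581
After component 3 (R=0.8998): product = 0.6822
After component 4 (R=0.8456): product = 0.5769
After component 5 (R=0.8401): product = 0.4846
After component 6 (R=0.8372): product = 0.4057
R_sys = 0.4057

0.4057


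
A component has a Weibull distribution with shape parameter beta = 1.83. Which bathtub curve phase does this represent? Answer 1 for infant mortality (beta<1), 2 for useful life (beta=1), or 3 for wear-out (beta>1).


beta = 1.83
Compare beta to 1:
beta < 1 => infant mortality (phase 1)
beta = 1 => useful life (phase 2)
beta > 1 => wear-out (phase 3)
Since beta = 1.83, this is wear-out (increasing failure rate)
Phase = 3

3


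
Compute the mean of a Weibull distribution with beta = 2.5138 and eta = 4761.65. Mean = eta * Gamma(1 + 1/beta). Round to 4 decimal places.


beta = 2.5138, eta = 4761.65
1/beta = 0.3978
1 + 1/beta = 1.3978
Gamma(1.3978) = 0.8874
Mean = 4761.65 * 0.8874
Mean = 4225.4197

4225.4197


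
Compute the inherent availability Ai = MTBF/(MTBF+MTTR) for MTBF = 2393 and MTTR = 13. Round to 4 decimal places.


MTBF = 2393
MTTR = 13
MTBF + MTTR = 2406
Ai = 2393 / 2406
Ai = 0.9946

0.9946


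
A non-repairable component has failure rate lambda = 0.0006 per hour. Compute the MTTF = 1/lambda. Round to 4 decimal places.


lambda = 0.0006
MTTF = 1 / 0.0006
MTTF = 1666.6667

1666.6667


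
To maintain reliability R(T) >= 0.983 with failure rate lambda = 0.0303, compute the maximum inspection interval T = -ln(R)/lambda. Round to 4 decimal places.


R_target = 0.983
lambda = 0.0303
-ln(0.983) = 0.0171
T = 0.0171 / 0.0303
T = 0.5659

0.5659


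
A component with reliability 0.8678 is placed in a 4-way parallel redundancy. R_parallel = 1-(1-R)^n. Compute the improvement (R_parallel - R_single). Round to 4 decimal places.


R_single = 0.8678, n = 4
1 - R_single = 0.1322
(1 - R_single)^n = 0.1322^4 = 0.0003
R_parallel = 1 - 0.0003 = 0.9997
Improvement = 0.9997 - 0.8678
Improvement = 0.1319

0.1319


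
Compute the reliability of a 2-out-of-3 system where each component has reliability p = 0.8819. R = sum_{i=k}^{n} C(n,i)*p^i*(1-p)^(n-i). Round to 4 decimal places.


k = 2, n = 3, p = 0.8819
i=2: C(3,2)=3 * 0.8819^2 * 0.1181^1 = 0.2756
i=3: C(3,3)=1 * 0.8819^3 * 0.1181^0 = 0.6859
R = sum of terms = 0.9615

0.9615


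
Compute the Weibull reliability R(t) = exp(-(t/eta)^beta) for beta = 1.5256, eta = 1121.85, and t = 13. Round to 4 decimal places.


beta = 1.5256, eta = 1121.85, t = 13
t/eta = 13 / 1121.85 = 0.0116
(t/eta)^beta = 0.0116^1.5256 = 0.0011
R(t) = exp(-0.0011)
R(t) = 0.9989

0.9989


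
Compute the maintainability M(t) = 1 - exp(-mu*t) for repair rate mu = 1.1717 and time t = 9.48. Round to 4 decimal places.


mu = 1.1717, t = 9.48
mu * t = 1.1717 * 9.48 = 11.1077
exp(-11.1077) = 0.0
M(t) = 1 - 0.0
M(t) = 1.0

1.0


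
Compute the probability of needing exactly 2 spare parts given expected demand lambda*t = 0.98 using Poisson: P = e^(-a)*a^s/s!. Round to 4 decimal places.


a = 0.98, s = 2
e^(-a) = e^(-0.98) = 0.3753
a^s = 0.98^2 = 0.9604
s! = 2
P = 0.3753 * 0.9604 / 2
P = 0.1802

0.1802


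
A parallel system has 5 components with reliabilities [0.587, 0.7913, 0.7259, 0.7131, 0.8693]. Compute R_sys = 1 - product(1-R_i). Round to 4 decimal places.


Components: [0.587, 0.7913, 0.7259, 0.7131, 0.8693]
(1 - 0.587) = 0.413, running product = 0.413
(1 - 0.7913) = 0.2087, running product = 0.0862
(1 - 0.7259) = 0.2741, running product = 0.0236
(1 - 0.7131) = 0.2869, running product = 0.0068
(1 - 0.8693) = 0.1307, running product = 0.0009
Product of (1-R_i) = 0.0009
R_sys = 1 - 0.0009 = 0.9991

0.9991


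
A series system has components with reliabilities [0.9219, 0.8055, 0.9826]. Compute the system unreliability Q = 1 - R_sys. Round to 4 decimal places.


Components: [0.9219, 0.8055, 0.9826]
After component 1: product = 0.9219
After component 2: product = 0.7426
After component 3: product = 0.7297
R_sys = 0.7297
Q = 1 - 0.7297 = 0.2703

0.2703


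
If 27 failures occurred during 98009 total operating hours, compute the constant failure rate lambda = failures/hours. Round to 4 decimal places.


failures = 27
total_hours = 98009
lambda = 27 / 98009
lambda = 0.0003

0.0003


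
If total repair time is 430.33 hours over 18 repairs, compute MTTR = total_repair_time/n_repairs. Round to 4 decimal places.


total_repair_time = 430.33
n_repairs = 18
MTTR = 430.33 / 18
MTTR = 23.9072

23.9072


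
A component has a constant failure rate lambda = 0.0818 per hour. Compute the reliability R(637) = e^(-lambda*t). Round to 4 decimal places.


lambda = 0.0818
t = 637
lambda * t = 52.1066
R(t) = e^(-52.1066)
R(t) = 0.0

0.0


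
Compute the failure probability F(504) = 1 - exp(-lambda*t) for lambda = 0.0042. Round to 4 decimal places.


lambda = 0.0042, t = 504
lambda * t = 2.1168
exp(-2.1168) = 0.1204
F(t) = 1 - 0.1204
F(t) = 0.8796

0.8796


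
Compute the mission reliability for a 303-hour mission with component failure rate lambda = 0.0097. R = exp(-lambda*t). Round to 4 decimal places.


lambda = 0.0097
mission_time = 303
lambda * t = 0.0097 * 303 = 2.9391
R = exp(-2.9391)
R = 0.0529

0.0529


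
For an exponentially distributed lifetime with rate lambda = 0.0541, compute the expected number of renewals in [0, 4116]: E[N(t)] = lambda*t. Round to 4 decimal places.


lambda = 0.0541
t = 4116
E[N(t)] = lambda * t
E[N(t)] = 0.0541 * 4116
E[N(t)] = 222.6756

222.6756


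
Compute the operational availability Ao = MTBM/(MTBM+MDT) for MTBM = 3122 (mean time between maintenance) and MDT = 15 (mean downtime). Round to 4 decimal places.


MTBM = 3122
MDT = 15
MTBM + MDT = 3137
Ao = 3122 / 3137
Ao = 0.9952

0.9952


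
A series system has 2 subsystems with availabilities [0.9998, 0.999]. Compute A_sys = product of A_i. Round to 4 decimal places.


Subsystems: [0.9998, 0.999]
After subsystem 1 (A=0.9998): product = 0.9998
After subsystem 2 (A=0.999): product = 0.9988
A_sys = 0.9988

0.9988


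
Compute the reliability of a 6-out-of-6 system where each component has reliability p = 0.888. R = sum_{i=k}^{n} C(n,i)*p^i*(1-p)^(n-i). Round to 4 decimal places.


k = 6, n = 6, p = 0.888
i=6: C(6,6)=1 * 0.888^6 * 0.112^0 = 0.4903
R = sum of terms = 0.4903

0.4903


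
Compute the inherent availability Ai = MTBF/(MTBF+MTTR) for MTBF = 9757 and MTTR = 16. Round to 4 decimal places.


MTBF = 9757
MTTR = 16
MTBF + MTTR = 9773
Ai = 9757 / 9773
Ai = 0.9984

0.9984


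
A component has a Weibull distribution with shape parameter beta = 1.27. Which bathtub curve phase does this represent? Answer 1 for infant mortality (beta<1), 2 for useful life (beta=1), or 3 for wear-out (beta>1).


beta = 1.27
Compare beta to 1:
beta < 1 => infant mortality (phase 1)
beta = 1 => useful life (phase 2)
beta > 1 => wear-out (phase 3)
Since beta = 1.27, this is wear-out (increasing failure rate)
Phase = 3

3


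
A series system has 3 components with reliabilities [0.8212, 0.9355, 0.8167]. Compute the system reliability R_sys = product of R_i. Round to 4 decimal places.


Components: [0.8212, 0.9355, 0.8167]
After component 1 (R=0.8212): product = 0.8212
After component 2 (R=0.9355): product = 0.7682
After component 3 (R=0.8167): product = 0.6274
R_sys = 0.6274

0.6274


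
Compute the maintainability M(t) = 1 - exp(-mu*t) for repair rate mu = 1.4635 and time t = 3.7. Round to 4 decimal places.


mu = 1.4635, t = 3.7
mu * t = 1.4635 * 3.7 = 5.415
exp(-5.415) = 0.0044
M(t) = 1 - 0.0044
M(t) = 0.9956

0.9956


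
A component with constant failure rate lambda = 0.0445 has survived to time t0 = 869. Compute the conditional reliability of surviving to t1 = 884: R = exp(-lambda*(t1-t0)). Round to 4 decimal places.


lambda = 0.0445
t0 = 869, t1 = 884
t1 - t0 = 15
lambda * (t1-t0) = 0.0445 * 15 = 0.6675
R = exp(-0.6675)
R = 0.513

0.513


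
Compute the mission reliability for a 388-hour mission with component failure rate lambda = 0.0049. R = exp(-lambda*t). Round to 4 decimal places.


lambda = 0.0049
mission_time = 388
lambda * t = 0.0049 * 388 = 1.9012
R = exp(-1.9012)
R = 0.1494

0.1494


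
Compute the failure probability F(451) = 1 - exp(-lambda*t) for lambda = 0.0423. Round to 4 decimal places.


lambda = 0.0423, t = 451
lambda * t = 19.0773
exp(-19.0773) = 0.0
F(t) = 1 - 0.0
F(t) = 1.0

1.0


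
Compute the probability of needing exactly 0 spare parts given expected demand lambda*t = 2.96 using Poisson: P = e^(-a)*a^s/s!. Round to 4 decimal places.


a = 2.96, s = 0
e^(-a) = e^(-2.96) = 0.0518
a^s = 2.96^0 = 1.0
s! = 1
P = 0.0518 * 1.0 / 1
P = 0.0518

0.0518


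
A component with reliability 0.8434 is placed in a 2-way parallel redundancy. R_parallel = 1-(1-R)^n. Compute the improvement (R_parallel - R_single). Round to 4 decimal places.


R_single = 0.8434, n = 2
1 - R_single = 0.1566
(1 - R_single)^n = 0.1566^2 = 0.0245
R_parallel = 1 - 0.0245 = 0.9755
Improvement = 0.9755 - 0.8434
Improvement = 0.1321

0.1321


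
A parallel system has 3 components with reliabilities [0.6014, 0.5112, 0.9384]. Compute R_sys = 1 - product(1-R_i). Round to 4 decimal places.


Components: [0.6014, 0.5112, 0.9384]
(1 - 0.6014) = 0.3986, running product = 0.3986
(1 - 0.5112) = 0.4888, running product = 0.1948
(1 - 0.9384) = 0.0616, running product = 0.012
Product of (1-R_i) = 0.012
R_sys = 1 - 0.012 = 0.988

0.988


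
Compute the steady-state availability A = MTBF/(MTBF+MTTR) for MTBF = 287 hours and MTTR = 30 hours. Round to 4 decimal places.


MTBF = 287
MTTR = 30
MTBF + MTTR = 317
A = 287 / 317
A = 0.9054

0.9054


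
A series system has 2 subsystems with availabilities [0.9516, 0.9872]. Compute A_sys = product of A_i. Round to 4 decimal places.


Subsystems: [0.9516, 0.9872]
After subsystem 1 (A=0.9516): product = 0.9516
After subsystem 2 (A=0.9872): product = 0.9394
A_sys = 0.9394

0.9394


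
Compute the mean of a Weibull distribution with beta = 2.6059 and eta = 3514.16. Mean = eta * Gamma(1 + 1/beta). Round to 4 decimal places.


beta = 2.6059, eta = 3514.16
1/beta = 0.3837
1 + 1/beta = 1.3837
Gamma(1.3837) = 0.8883
Mean = 3514.16 * 0.8883
Mean = 3121.5249

3121.5249


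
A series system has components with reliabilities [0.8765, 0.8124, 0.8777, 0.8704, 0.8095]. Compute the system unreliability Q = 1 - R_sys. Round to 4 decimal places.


Components: [0.8765, 0.8124, 0.8777, 0.8704, 0.8095]
After component 1: product = 0.8765
After component 2: product = 0.7121
After component 3: product = 0.625
After component 4: product = 0.544
After component 5: product = 0.4404
R_sys = 0.4404
Q = 1 - 0.4404 = 0.5596

0.5596


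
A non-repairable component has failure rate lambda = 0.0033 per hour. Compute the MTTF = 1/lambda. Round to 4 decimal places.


lambda = 0.0033
MTTF = 1 / 0.0033
MTTF = 303.0303

303.0303


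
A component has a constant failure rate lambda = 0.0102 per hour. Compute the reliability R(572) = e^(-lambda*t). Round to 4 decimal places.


lambda = 0.0102
t = 572
lambda * t = 5.8344
R(t) = e^(-5.8344)
R(t) = 0.0029

0.0029


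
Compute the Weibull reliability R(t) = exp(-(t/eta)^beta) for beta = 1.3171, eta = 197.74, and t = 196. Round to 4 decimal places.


beta = 1.3171, eta = 197.74, t = 196
t/eta = 196 / 197.74 = 0.9912
(t/eta)^beta = 0.9912^1.3171 = 0.9884
R(t) = exp(-0.9884)
R(t) = 0.3722

0.3722


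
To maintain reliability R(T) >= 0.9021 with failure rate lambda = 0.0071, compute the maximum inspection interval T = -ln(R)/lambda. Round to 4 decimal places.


R_target = 0.9021
lambda = 0.0071
-ln(0.9021) = 0.103
T = 0.103 / 0.0071
T = 14.5113

14.5113


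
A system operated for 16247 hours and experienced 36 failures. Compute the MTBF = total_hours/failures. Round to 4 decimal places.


total_hours = 16247
failures = 36
MTBF = 16247 / 36
MTBF = 451.3056

451.3056


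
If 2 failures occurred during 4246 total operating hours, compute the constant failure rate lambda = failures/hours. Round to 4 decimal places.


failures = 2
total_hours = 4246
lambda = 2 / 4246
lambda = 0.0005

0.0005


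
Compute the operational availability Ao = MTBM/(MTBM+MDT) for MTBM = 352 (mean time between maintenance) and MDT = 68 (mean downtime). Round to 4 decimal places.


MTBM = 352
MDT = 68
MTBM + MDT = 420
Ao = 352 / 420
Ao = 0.8381

0.8381


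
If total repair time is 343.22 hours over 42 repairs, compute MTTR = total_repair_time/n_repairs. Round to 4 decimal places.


total_repair_time = 343.22
n_repairs = 42
MTTR = 343.22 / 42
MTTR = 8.1719

8.1719


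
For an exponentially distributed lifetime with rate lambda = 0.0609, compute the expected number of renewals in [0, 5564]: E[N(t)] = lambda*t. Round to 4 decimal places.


lambda = 0.0609
t = 5564
E[N(t)] = lambda * t
E[N(t)] = 0.0609 * 5564
E[N(t)] = 338.8476

338.8476


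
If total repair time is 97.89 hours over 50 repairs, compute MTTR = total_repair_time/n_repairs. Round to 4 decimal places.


total_repair_time = 97.89
n_repairs = 50
MTTR = 97.89 / 50
MTTR = 1.9578

1.9578


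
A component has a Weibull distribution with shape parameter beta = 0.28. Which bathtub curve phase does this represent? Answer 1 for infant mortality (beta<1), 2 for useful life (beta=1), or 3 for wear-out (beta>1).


beta = 0.28
Compare beta to 1:
beta < 1 => infant mortality (phase 1)
beta = 1 => useful life (phase 2)
beta > 1 => wear-out (phase 3)
Since beta = 0.28, this is infant mortality (decreasing failure rate)
Phase = 1

1


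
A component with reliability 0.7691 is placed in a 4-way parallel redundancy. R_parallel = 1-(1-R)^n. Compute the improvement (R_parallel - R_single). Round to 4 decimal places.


R_single = 0.7691, n = 4
1 - R_single = 0.2309
(1 - R_single)^n = 0.2309^4 = 0.0028
R_parallel = 1 - 0.0028 = 0.9972
Improvement = 0.9972 - 0.7691
Improvement = 0.2281

0.2281


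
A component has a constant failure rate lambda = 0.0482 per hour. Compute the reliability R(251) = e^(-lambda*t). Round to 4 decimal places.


lambda = 0.0482
t = 251
lambda * t = 12.0982
R(t) = e^(-12.0982)
R(t) = 0.0

0.0


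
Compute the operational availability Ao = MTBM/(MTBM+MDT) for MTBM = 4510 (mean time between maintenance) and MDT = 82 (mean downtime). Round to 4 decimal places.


MTBM = 4510
MDT = 82
MTBM + MDT = 4592
Ao = 4510 / 4592
Ao = 0.9821

0.9821


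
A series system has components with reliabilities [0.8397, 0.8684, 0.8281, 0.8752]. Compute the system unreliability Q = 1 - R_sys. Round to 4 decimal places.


Components: [0.8397, 0.8684, 0.8281, 0.8752]
After component 1: product = 0.8397
After component 2: product = 0.7292
After component 3: product = 0.6038
After component 4: product = 0.5285
R_sys = 0.5285
Q = 1 - 0.5285 = 0.4715

0.4715


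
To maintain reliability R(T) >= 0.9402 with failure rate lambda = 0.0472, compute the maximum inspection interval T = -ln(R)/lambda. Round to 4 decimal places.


R_target = 0.9402
lambda = 0.0472
-ln(0.9402) = 0.0617
T = 0.0617 / 0.0472
T = 1.3064

1.3064


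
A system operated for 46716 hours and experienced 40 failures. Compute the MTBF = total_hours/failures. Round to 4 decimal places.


total_hours = 46716
failures = 40
MTBF = 46716 / 40
MTBF = 1167.9

1167.9


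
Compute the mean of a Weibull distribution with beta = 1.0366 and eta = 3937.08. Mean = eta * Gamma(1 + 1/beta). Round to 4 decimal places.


beta = 1.0366, eta = 3937.08
1/beta = 0.9647
1 + 1/beta = 1.9647
Gamma(1.9647) = 0.9856
Mean = 3937.08 * 0.9856
Mean = 3880.3167

3880.3167


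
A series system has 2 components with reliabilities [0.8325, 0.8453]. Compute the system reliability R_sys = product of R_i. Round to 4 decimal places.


Components: [0.8325, 0.8453]
After component 1 (R=0.8325): product = 0.8325
After component 2 (R=0.8453): product = 0.7037
R_sys = 0.7037

0.7037


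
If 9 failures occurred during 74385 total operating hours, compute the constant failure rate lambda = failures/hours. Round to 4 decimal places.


failures = 9
total_hours = 74385
lambda = 9 / 74385
lambda = 0.0001

0.0001


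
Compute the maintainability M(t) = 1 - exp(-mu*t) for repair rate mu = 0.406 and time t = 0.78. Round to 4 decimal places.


mu = 0.406, t = 0.78
mu * t = 0.406 * 0.78 = 0.3167
exp(-0.3167) = 0.7286
M(t) = 1 - 0.7286
M(t) = 0.2714

0.2714


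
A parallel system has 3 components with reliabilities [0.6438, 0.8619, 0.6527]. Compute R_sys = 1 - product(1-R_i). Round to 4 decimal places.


Components: [0.6438, 0.8619, 0.6527]
(1 - 0.6438) = 0.3562, running product = 0.3562
(1 - 0.8619) = 0.1381, running product = 0.0492
(1 - 0.6527) = 0.3473, running product = 0.0171
Product of (1-R_i) = 0.0171
R_sys = 1 - 0.0171 = 0.9829

0.9829


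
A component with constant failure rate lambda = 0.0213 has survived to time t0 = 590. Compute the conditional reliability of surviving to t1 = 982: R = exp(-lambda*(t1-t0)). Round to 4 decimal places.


lambda = 0.0213
t0 = 590, t1 = 982
t1 - t0 = 392
lambda * (t1-t0) = 0.0213 * 392 = 8.3496
R = exp(-8.3496)
R = 0.0002

0.0002


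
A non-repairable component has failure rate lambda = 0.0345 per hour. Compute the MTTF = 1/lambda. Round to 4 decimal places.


lambda = 0.0345
MTTF = 1 / 0.0345
MTTF = 28.9855

28.9855


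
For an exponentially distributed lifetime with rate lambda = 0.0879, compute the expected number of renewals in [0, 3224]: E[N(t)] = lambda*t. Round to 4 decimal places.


lambda = 0.0879
t = 3224
E[N(t)] = lambda * t
E[N(t)] = 0.0879 * 3224
E[N(t)] = 283.3896

283.3896


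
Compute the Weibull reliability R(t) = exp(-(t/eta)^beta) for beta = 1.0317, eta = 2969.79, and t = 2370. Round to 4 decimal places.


beta = 1.0317, eta = 2969.79, t = 2370
t/eta = 2370 / 2969.79 = 0.798
(t/eta)^beta = 0.798^1.0317 = 0.7923
R(t) = exp(-0.7923)
R(t) = 0.4528

0.4528


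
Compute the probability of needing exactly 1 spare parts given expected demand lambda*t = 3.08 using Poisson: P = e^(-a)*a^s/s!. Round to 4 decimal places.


a = 3.08, s = 1
e^(-a) = e^(-3.08) = 0.046
a^s = 3.08^1 = 3.08
s! = 1
P = 0.046 * 3.08 / 1
P = 0.1416

0.1416


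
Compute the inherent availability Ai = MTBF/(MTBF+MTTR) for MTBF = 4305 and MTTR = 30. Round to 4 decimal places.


MTBF = 4305
MTTR = 30
MTBF + MTTR = 4335
Ai = 4305 / 4335
Ai = 0.9931

0.9931


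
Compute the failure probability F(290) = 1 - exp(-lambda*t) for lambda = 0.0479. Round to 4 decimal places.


lambda = 0.0479, t = 290
lambda * t = 13.891
exp(-13.891) = 0.0
F(t) = 1 - 0.0
F(t) = 1.0

1.0


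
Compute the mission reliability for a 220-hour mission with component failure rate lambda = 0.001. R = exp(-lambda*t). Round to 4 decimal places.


lambda = 0.001
mission_time = 220
lambda * t = 0.001 * 220 = 0.22
R = exp(-0.22)
R = 0.8025

0.8025


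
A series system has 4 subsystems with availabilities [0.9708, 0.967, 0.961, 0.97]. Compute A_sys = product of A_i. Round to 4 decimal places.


Subsystems: [0.9708, 0.967, 0.961, 0.97]
After subsystem 1 (A=0.9708): product = 0.9708
After subsystem 2 (A=0.967): product = 0.9388
After subsystem 3 (A=0.961): product = 0.9022
After subsystem 4 (A=0.97): product = 0.8751
A_sys = 0.8751

0.8751


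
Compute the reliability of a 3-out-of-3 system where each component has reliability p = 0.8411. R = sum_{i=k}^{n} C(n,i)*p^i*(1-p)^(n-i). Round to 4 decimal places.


k = 3, n = 3, p = 0.8411
i=3: C(3,3)=1 * 0.8411^3 * 0.1589^0 = 0.595
R = sum of terms = 0.595

0.595


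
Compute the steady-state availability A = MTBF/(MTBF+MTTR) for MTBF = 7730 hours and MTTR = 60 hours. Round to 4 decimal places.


MTBF = 7730
MTTR = 60
MTBF + MTTR = 7790
A = 7730 / 7790
A = 0.9923

0.9923


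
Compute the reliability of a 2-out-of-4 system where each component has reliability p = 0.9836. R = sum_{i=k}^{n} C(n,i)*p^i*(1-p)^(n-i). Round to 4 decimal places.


k = 2, n = 4, p = 0.9836
i=2: C(4,2)=6 * 0.9836^2 * 0.0164^2 = 0.0016
i=3: C(4,3)=4 * 0.9836^3 * 0.0164^1 = 0.0624
i=4: C(4,4)=1 * 0.9836^4 * 0.0164^0 = 0.936
R = sum of terms = 1.0

1.0


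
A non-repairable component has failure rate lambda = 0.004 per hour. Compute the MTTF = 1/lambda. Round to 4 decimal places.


lambda = 0.004
MTTF = 1 / 0.004
MTTF = 250.0

250.0


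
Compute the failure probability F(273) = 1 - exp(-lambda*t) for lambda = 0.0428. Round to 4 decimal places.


lambda = 0.0428, t = 273
lambda * t = 11.6844
exp(-11.6844) = 0.0
F(t) = 1 - 0.0
F(t) = 1.0

1.0


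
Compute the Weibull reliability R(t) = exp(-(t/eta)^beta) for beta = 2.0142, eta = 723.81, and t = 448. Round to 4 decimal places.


beta = 2.0142, eta = 723.81, t = 448
t/eta = 448 / 723.81 = 0.6189
(t/eta)^beta = 0.6189^2.0142 = 0.3805
R(t) = exp(-0.3805)
R(t) = 0.6835

0.6835


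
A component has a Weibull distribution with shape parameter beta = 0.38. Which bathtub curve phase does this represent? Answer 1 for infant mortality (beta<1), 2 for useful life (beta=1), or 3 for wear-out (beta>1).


beta = 0.38
Compare beta to 1:
beta < 1 => infant mortality (phase 1)
beta = 1 => useful life (phase 2)
beta > 1 => wear-out (phase 3)
Since beta = 0.38, this is infant mortality (decreasing failure rate)
Phase = 1

1


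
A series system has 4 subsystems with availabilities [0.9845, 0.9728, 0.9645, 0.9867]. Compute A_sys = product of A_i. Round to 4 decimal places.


Subsystems: [0.9845, 0.9728, 0.9645, 0.9867]
After subsystem 1 (A=0.9845): product = 0.9845
After subsystem 2 (A=0.9728): product = 0.9577
After subsystem 3 (A=0.9645): product = 0.9237
After subsystem 4 (A=0.9867): product = 0.9114
A_sys = 0.9114

0.9114


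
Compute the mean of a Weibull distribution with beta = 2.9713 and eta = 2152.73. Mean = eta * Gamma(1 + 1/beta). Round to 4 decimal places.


beta = 2.9713, eta = 2152.73
1/beta = 0.3366
1 + 1/beta = 1.3366
Gamma(1.3366) = 0.8926
Mean = 2152.73 * 0.8926
Mean = 1921.5377

1921.5377


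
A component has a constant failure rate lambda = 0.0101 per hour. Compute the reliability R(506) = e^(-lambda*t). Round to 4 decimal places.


lambda = 0.0101
t = 506
lambda * t = 5.1106
R(t) = e^(-5.1106)
R(t) = 0.006

0.006
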